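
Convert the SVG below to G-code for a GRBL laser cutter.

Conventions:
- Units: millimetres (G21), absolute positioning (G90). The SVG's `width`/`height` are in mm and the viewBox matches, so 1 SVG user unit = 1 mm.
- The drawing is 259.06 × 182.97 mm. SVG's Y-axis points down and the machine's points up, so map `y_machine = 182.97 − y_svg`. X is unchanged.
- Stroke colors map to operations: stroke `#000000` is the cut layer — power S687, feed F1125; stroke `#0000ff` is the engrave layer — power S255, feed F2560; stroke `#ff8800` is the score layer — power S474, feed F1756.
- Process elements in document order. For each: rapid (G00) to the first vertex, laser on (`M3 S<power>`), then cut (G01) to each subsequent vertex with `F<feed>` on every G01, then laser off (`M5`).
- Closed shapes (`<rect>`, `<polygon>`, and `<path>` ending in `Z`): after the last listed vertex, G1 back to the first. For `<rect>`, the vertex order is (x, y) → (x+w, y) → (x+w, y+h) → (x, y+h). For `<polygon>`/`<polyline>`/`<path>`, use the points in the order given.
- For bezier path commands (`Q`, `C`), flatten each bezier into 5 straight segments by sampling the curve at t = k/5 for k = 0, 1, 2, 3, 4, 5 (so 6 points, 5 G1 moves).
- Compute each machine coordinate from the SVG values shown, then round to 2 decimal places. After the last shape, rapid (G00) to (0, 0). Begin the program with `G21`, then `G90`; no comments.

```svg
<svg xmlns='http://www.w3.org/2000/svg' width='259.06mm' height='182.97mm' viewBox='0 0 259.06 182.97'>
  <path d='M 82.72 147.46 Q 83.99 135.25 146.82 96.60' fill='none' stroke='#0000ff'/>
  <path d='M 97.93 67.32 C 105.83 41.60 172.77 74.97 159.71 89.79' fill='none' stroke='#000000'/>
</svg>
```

G21
G90
G00 X82.72 Y35.51
M3 S255
G01 X85.69 Y41.45 F2560
G01 X93.59 Y49.51 F2560
G01 X106.41 Y59.68 F2560
G01 X124.15 Y71.97 F2560
G01 X146.82 Y86.37 F2560
M5
G00 X97.93 Y115.65
M3 S687
G01 X108.64 Y124.61 F1125
G01 X126.85 Y123.12 F1125
G01 X145.88 Y114.90 F1125
G01 X159.06 Y103.68 F1125
G01 X159.71 Y93.18 F1125
M5
G00 X0.00 Y0.00

Since the viewBox matches the mm dimensions, user units are millimetres directly. The only transform is the Y-flip y_m = 182.97 − y_svg.

Shape 1 is a quadratic bezier drawn with `<path>`. Its stroke #0000ff means engrave at S255, F2560. After flipping Y the toolpath is (82.72,35.51) → (85.69,41.45) → (93.59,49.51) → (106.41,59.68) → (124.15,71.97) → (146.82,86.37).

Shape 2 is a cubic bezier drawn with `<path>`. Its stroke #000000 means cut at S687, F1125. After flipping Y the toolpath is (97.93,115.65) → (108.64,124.61) → (126.85,123.12) → (145.88,114.90) → (159.06,103.68) → (159.71,93.18).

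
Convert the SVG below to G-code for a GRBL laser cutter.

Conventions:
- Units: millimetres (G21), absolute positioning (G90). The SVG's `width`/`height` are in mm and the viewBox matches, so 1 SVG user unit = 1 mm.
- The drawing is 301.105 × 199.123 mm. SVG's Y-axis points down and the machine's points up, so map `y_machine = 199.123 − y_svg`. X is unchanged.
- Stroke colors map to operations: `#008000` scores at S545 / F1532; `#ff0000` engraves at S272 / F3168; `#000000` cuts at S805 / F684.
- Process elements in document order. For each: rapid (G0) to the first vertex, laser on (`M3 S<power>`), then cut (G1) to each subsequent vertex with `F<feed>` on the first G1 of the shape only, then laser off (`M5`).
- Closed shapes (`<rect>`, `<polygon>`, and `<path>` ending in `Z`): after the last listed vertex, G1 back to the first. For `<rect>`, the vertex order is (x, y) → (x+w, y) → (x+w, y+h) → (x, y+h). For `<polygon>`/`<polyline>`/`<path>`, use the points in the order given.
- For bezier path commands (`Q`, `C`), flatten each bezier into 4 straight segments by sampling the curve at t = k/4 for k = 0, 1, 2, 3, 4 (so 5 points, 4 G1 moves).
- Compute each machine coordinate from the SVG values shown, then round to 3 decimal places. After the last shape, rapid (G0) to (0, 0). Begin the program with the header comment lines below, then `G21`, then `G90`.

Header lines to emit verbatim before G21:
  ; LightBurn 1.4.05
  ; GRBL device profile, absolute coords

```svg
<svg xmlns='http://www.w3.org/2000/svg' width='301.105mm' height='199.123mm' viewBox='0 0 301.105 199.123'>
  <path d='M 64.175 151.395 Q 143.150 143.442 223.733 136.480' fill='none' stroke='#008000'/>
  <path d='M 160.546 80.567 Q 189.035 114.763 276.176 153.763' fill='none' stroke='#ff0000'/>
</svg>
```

; LightBurn 1.4.05
; GRBL device profile, absolute coords
G21
G90
G0 X64.175 Y47.728
M3 S545
G1 X103.763 Y51.643 F1532
G1 X143.552 Y55.433
G1 X183.542 Y59.100
G1 X223.733 Y62.643
M5
G0 X160.546 Y118.556
M3 S272
G1 X178.456 Y101.158 F3168
G1 X203.698 Y83.159
G1 X236.271 Y64.560
G1 X276.176 Y45.360
M5
G0 X0.000 Y0.000

Since the viewBox matches the mm dimensions, user units are millimetres directly. The only transform is the Y-flip y_m = 199.123 − y_svg.

Shape 1 is a quadratic bezier drawn with `<path>`. Its stroke #008000 means score at S545, F1532. After flipping Y the toolpath is (64.175,47.728) → (103.763,51.643) → (143.552,55.433) → (183.542,59.100) → (223.733,62.643).

Shape 2 is a quadratic bezier drawn with `<path>`. Its stroke #ff0000 means engrave at S272, F3168. After flipping Y the toolpath is (160.546,118.556) → (178.456,101.158) → (203.698,83.159) → (236.271,64.560) → (276.176,45.360).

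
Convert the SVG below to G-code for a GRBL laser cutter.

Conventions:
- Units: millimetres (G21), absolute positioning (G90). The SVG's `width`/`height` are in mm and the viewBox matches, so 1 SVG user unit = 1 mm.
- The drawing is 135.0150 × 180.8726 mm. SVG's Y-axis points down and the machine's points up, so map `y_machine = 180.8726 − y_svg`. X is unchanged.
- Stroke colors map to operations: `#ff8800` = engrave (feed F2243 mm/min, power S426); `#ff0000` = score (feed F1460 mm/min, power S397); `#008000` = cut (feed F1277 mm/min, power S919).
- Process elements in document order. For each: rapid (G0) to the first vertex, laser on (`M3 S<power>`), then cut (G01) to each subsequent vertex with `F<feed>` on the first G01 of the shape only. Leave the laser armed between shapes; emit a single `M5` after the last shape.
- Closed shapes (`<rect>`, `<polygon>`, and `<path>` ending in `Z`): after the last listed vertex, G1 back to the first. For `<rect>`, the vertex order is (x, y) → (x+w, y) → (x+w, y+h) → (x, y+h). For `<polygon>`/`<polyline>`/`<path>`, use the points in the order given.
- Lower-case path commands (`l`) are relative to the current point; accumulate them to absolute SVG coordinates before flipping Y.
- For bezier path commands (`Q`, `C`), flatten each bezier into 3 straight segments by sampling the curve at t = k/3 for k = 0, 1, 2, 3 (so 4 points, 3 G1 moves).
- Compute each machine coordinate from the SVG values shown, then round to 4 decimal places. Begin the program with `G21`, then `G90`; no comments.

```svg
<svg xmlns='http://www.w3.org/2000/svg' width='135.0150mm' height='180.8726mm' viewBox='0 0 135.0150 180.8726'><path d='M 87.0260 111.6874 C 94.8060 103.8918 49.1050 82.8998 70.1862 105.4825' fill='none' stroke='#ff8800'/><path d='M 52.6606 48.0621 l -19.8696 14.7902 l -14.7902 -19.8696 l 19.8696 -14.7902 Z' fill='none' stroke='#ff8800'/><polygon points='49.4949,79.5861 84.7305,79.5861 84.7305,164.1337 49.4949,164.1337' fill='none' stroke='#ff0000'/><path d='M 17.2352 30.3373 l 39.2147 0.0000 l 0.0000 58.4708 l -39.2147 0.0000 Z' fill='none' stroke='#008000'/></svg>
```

Since the viewBox matches the mm dimensions, user units are millimetres directly. The only transform is the Y-flip y_m = 180.8726 − y_svg.

Shape 1 is a cubic bezier drawn with `<path>`. Its stroke #ff8800 means engrave at S426, F2243. After flipping Y the toolpath is (87.0260,69.1852) → (81.4332,79.2770) → (66.9115,85.5505) → (70.1862,75.3901).

Shape 2 is a regular polygon drawn with `<path>`. Its stroke #ff8800 means engrave at S426, F2243. After flipping Y the toolpath is (52.6606,132.8105) → (32.7910,118.0203) → (18.0008,137.8899) → (37.8704,152.6801) → (52.6606,132.8105), returning to the start.

Shape 3 is a rectangle drawn with `<polygon>`. Its stroke #ff0000 means score at S397, F1460. After flipping Y the toolpath is (49.4949,101.2865) → (84.7305,101.2865) → (84.7305,16.7389) → (49.4949,16.7389) → (49.4949,101.2865), returning to the start.

Shape 4 is a rectangle drawn with `<path>`. Its stroke #008000 means cut at S919, F1277. After flipping Y the toolpath is (17.2352,150.5353) → (56.4499,150.5353) → (56.4499,92.0645) → (17.2352,92.0645) → (17.2352,150.5353), returning to the start.

G21
G90
G0 X87.0260 Y69.1852
M3 S426
G01 X81.4332 Y79.2770 F2243
G01 X66.9115 Y85.5505
G01 X70.1862 Y75.3901
G0 X52.6606 Y132.8105
M3 S426
G01 X32.7910 Y118.0203 F2243
G01 X18.0008 Y137.8899
G01 X37.8704 Y152.6801
G01 X52.6606 Y132.8105
G0 X49.4949 Y101.2865
M3 S397
G01 X84.7305 Y101.2865 F1460
G01 X84.7305 Y16.7389
G01 X49.4949 Y16.7389
G01 X49.4949 Y101.2865
G0 X17.2352 Y150.5353
M3 S919
G01 X56.4499 Y150.5353 F1277
G01 X56.4499 Y92.0645
G01 X17.2352 Y92.0645
G01 X17.2352 Y150.5353
M5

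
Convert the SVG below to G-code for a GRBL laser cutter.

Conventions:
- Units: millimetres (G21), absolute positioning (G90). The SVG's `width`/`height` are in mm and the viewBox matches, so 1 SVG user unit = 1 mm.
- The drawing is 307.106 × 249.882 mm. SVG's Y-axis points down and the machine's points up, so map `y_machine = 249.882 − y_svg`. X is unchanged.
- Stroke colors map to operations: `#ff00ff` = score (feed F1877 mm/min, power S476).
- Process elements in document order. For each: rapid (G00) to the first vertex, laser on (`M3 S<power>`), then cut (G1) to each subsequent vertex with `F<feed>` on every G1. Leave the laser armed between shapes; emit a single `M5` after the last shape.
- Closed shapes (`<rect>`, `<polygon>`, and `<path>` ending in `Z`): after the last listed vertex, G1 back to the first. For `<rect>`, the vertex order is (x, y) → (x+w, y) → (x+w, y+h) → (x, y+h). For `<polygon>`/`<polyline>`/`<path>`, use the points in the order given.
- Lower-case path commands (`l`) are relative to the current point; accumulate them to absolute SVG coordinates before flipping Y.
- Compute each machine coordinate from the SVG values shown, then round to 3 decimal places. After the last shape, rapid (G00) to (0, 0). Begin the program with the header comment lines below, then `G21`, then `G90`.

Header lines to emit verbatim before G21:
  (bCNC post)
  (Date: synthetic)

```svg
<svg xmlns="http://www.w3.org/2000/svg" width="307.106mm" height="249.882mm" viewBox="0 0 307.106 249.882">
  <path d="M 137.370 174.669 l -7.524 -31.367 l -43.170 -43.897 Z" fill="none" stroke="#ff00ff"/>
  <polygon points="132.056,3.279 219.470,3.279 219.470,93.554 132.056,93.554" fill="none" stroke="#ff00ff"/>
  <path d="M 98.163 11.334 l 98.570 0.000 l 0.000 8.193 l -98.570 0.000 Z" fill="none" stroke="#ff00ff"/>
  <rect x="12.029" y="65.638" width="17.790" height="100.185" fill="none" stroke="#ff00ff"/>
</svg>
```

(bCNC post)
(Date: synthetic)
G21
G90
G00 X137.370 Y75.213
M3 S476
G1 X129.846 Y106.580 F1877
G1 X86.676 Y150.477 F1877
G1 X137.370 Y75.213 F1877
G00 X132.056 Y246.603
M3 S476
G1 X219.470 Y246.603 F1877
G1 X219.470 Y156.328 F1877
G1 X132.056 Y156.328 F1877
G1 X132.056 Y246.603 F1877
G00 X98.163 Y238.548
M3 S476
G1 X196.733 Y238.548 F1877
G1 X196.733 Y230.355 F1877
G1 X98.163 Y230.355 F1877
G1 X98.163 Y238.548 F1877
G00 X12.029 Y184.244
M3 S476
G1 X29.819 Y184.244 F1877
G1 X29.819 Y84.059 F1877
G1 X12.029 Y84.059 F1877
G1 X12.029 Y184.244 F1877
M5
G00 X0.000 Y0.000

Since the viewBox matches the mm dimensions, user units are millimetres directly. The only transform is the Y-flip y_m = 249.882 − y_svg.

Shape 1 is a closed polygon drawn with `<path>`. Its stroke #ff00ff means score at S476, F1877. After flipping Y the toolpath is (137.370,75.213) → (129.846,106.580) → (86.676,150.477) → (137.370,75.213), returning to the start.

Shape 2 is a rectangle drawn with `<polygon>`. Its stroke #ff00ff means score at S476, F1877. After flipping Y the toolpath is (132.056,246.603) → (219.470,246.603) → (219.470,156.328) → (132.056,156.328) → (132.056,246.603), returning to the start.

Shape 3 is a rectangle drawn with `<path>`. Its stroke #ff00ff means score at S476, F1877. After flipping Y the toolpath is (98.163,238.548) → (196.733,238.548) → (196.733,230.355) → (98.163,230.355) → (98.163,238.548), returning to the start.

Shape 4 is a rectangle drawn with `<rect>`. Its stroke #ff00ff means score at S476, F1877. After flipping Y the toolpath is (12.029,184.244) → (29.819,184.244) → (29.819,84.059) → (12.029,84.059) → (12.029,184.244), returning to the start.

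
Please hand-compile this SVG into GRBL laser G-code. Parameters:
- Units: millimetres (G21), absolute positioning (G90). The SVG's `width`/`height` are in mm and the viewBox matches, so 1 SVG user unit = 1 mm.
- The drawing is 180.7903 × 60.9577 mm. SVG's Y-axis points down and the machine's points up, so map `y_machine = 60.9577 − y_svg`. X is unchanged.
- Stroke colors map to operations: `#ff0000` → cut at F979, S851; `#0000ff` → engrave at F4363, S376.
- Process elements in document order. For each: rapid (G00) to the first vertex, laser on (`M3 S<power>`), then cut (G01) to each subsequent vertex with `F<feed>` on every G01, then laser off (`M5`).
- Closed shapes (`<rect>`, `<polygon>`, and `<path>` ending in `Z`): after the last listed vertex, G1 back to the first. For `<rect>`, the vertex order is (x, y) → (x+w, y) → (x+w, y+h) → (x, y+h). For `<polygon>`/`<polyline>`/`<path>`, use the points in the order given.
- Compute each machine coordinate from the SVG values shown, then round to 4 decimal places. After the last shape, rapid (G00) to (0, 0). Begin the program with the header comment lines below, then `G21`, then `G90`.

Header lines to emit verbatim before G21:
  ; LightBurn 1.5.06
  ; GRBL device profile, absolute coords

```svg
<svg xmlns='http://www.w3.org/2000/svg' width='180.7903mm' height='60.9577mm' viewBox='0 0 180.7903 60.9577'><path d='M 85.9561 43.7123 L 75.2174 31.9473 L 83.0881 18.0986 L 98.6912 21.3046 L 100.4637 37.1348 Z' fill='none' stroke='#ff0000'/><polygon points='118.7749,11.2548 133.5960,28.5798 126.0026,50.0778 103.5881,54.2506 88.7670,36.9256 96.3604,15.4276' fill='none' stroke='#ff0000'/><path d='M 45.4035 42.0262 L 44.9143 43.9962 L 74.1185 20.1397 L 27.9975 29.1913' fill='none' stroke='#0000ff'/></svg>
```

1 u = 1 mm; y_m = 60.9577 − y.

[1] `<path>` regular polygon, #ff0000→cut S851 F979: (85.9561,17.2454) → (75.2174,29.0104) → (83.0881,42.8591) → (98.6912,39.6531) → (100.4637,23.8229) → (85.9561,17.2454) (closed)

[2] `<polygon>` regular polygon, #ff0000→cut S851 F979: (118.7749,49.7029) → (133.5960,32.3779) → (126.0026,10.8799) → (103.5881,6.7071) → (88.7670,24.0321) → (96.3604,45.5301) → (118.7749,49.7029) (closed)

[3] `<path>` open polyline, #0000ff→engrave S376 F4363: (45.4035,18.9315) → (44.9143,16.9615) → (74.1185,40.8180) → (27.9975,31.7664)

; LightBurn 1.5.06
; GRBL device profile, absolute coords
G21
G90
G00 X85.9561 Y17.2454
M3 S851
G01 X75.2174 Y29.0104 F979
G01 X83.0881 Y42.8591 F979
G01 X98.6912 Y39.6531 F979
G01 X100.4637 Y23.8229 F979
G01 X85.9561 Y17.2454 F979
M5
G00 X118.7749 Y49.7029
M3 S851
G01 X133.5960 Y32.3779 F979
G01 X126.0026 Y10.8799 F979
G01 X103.5881 Y6.7071 F979
G01 X88.7670 Y24.0321 F979
G01 X96.3604 Y45.5301 F979
G01 X118.7749 Y49.7029 F979
M5
G00 X45.4035 Y18.9315
M3 S376
G01 X44.9143 Y16.9615 F4363
G01 X74.1185 Y40.8180 F4363
G01 X27.9975 Y31.7664 F4363
M5
G00 X0.0000 Y0.0000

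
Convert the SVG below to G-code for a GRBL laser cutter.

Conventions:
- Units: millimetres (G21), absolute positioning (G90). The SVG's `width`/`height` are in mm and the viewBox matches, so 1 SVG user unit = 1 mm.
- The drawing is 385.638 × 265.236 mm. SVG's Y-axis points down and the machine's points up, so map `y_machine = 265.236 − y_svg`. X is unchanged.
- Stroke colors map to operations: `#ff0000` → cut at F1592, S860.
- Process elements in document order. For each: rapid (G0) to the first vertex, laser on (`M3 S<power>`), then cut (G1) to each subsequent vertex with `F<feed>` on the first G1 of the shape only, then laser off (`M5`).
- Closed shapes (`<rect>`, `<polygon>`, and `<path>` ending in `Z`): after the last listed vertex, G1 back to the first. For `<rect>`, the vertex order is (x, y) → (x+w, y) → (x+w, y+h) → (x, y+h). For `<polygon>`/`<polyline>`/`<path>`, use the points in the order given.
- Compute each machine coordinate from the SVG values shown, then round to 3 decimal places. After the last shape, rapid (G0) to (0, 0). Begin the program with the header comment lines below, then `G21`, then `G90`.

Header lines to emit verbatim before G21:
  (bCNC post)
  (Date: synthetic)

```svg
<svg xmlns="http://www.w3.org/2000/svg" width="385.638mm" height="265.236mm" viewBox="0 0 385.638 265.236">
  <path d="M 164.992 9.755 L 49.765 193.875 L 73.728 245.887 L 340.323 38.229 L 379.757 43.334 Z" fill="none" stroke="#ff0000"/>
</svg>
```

(bCNC post)
(Date: synthetic)
G21
G90
G0 X164.992 Y255.481
M3 S860
G1 X49.765 Y71.361 F1592
G1 X73.728 Y19.349
G1 X340.323 Y227.007
G1 X379.757 Y221.902
G1 X164.992 Y255.481
M5
G0 X0.000 Y0.000

viewBox `0 0 385.638 265.236` with mm width/height → 1 unit = 1 mm. Flip: y_m = 265.236 − y_svg.

**Shape 1** — `<path>` closed polygon, stroke `#ff0000` → cut (S860, F1592). Machine vertices: (164.992,255.481) → (49.765,71.361) → (73.728,19.349) → (340.323,227.007) → (379.757,221.902) → (164.992,255.481). Closed: final G1 returns to the first vertex.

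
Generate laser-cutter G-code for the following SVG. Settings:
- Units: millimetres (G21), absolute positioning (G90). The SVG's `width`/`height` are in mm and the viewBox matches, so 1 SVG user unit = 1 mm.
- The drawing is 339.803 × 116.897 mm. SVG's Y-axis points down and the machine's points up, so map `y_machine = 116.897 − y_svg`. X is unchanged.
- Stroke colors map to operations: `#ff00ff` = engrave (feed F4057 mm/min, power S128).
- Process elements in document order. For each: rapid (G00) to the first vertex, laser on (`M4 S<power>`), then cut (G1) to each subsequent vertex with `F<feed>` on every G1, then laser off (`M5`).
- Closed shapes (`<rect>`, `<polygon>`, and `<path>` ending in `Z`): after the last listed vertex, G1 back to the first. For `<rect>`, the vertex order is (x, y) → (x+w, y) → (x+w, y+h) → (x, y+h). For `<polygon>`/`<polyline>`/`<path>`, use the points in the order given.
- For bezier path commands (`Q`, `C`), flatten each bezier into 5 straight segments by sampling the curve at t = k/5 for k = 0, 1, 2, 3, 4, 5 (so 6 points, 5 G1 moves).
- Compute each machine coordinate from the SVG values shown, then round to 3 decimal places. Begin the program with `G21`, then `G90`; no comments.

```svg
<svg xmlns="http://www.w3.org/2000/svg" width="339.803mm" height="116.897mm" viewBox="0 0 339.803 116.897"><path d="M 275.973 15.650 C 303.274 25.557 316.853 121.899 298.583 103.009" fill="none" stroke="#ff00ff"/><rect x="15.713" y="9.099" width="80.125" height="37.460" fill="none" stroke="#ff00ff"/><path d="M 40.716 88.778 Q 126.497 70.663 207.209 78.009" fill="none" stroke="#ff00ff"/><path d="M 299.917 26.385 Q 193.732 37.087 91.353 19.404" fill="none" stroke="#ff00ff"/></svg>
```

viewBox `0 0 339.803 116.897` with mm width/height → 1 unit = 1 mm. Flip: y_m = 116.897 − y_svg.

**Shape 1** — `<path>` cubic bezier, stroke `#ff00ff` → engrave (S128, F4057). Control points (SVG): P0=(275.973,15.650), P1=(303.274,25.557), P2=(316.853,121.899), P3=(298.583,103.009); sampled at t=k/5. Machine vertices: (275.973,101.247) → (290.562,86.544) → (300.988,60.776) → (306.380,33.625) → (305.868,14.769) → (298.583,13.888). Open path.

**Shape 2** — `<rect>` rectangle, stroke `#ff00ff` → engrave (S128, F4057). Machine vertices: (15.713,107.798) → (95.838,107.798) → (95.838,70.338) → (15.713,70.338) → (15.713,107.798). Closed: final G1 returns to the first vertex.

**Shape 3** — `<path>` quadratic bezier, stroke `#ff00ff` → engrave (S128, F4057). Control points (SVG): P0=(40.716,88.778), P1=(126.497,70.663), P2=(207.209,78.009); sampled at t=k/5. Machine vertices: (40.716,28.119) → (74.826,34.347) → (108.530,38.537) → (141.828,40.691) → (174.721,40.808) → (207.209,38.888). Open path.

**Shape 4** — `<path>` quadratic bezier, stroke `#ff00ff` → engrave (S128, F4057). Control points (SVG): P0=(299.917,26.385), P1=(193.732,37.087), P2=(91.353,19.404); sampled at t=k/5. Machine vertices: (299.917,90.512) → (257.595,87.367) → (215.578,86.492) → (173.865,87.888) → (132.457,91.555) → (91.353,97.493). Open path.

G21
G90
G00 X275.973 Y101.247
M4 S128
G1 X290.562 Y86.544 F4057
G1 X300.988 Y60.776 F4057
G1 X306.380 Y33.625 F4057
G1 X305.868 Y14.769 F4057
G1 X298.583 Y13.888 F4057
M5
G00 X15.713 Y107.798
M4 S128
G1 X95.838 Y107.798 F4057
G1 X95.838 Y70.338 F4057
G1 X15.713 Y70.338 F4057
G1 X15.713 Y107.798 F4057
M5
G00 X40.716 Y28.119
M4 S128
G1 X74.826 Y34.347 F4057
G1 X108.530 Y38.537 F4057
G1 X141.828 Y40.691 F4057
G1 X174.721 Y40.808 F4057
G1 X207.209 Y38.888 F4057
M5
G00 X299.917 Y90.512
M4 S128
G1 X257.595 Y87.367 F4057
G1 X215.578 Y86.492 F4057
G1 X173.865 Y87.888 F4057
G1 X132.457 Y91.555 F4057
G1 X91.353 Y97.493 F4057
M5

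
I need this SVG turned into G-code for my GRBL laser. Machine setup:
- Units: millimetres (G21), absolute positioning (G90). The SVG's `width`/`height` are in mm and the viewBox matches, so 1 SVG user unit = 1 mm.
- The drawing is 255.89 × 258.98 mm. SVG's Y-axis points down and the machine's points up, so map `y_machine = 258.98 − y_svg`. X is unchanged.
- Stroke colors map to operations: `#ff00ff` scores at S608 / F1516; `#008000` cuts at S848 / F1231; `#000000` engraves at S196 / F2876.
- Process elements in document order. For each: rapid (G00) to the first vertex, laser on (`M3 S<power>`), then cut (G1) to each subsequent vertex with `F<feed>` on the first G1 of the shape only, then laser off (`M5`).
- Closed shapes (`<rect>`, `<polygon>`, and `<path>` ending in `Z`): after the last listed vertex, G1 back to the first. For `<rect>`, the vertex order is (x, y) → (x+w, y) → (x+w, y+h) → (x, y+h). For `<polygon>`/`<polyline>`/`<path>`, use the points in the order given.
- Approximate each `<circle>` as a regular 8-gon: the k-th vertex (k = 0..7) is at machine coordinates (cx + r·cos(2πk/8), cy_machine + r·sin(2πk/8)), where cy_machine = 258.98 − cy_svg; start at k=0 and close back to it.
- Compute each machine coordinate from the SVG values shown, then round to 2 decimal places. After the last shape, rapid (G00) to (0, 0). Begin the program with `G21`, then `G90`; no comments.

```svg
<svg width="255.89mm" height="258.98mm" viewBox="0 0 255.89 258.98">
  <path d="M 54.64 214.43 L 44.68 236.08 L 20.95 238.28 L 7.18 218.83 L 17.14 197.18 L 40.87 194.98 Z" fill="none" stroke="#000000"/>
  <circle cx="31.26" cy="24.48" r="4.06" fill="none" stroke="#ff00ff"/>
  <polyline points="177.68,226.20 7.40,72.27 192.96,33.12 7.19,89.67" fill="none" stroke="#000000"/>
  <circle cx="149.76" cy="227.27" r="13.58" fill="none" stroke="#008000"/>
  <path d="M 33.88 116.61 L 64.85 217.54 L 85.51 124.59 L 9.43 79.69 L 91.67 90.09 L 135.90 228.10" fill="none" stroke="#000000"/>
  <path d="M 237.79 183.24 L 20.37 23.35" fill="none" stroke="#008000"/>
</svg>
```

viewBox `0 0 255.89 258.98` with mm width/height → 1 unit = 1 mm. Flip: y_m = 258.98 − y_svg.

**Shape 1** — `<path>` regular polygon, stroke `#000000` → engrave (S196, F2876). Machine vertices: (54.64,44.55) → (44.68,22.90) → (20.95,20.70) → (7.18,40.15) → (17.14,61.80) → (40.87,64.00) → (54.64,44.55). Closed: final G1 returns to the first vertex.

**Shape 2** — `<circle>` circle, stroke `#ff00ff` → score (S608, F1516). Machine vertices: (35.32,234.50) → (34.13,237.37) → (31.26,238.56) → (28.39,237.37) → (27.20,234.50) → (28.39,231.63) → (31.26,230.44) → (34.13,231.63) → (35.32,234.50). Closed: final G1 returns to the first vertex.

**Shape 3** — `<polyline>` open polyline, stroke `#000000` → engrave (S196, F2876). Machine vertices: (177.68,32.78) → (7.40,186.71) → (192.96,225.86) → (7.19,169.31). Open path.

**Shape 4** — `<circle>` circle, stroke `#008000` → cut (S848, F1231). Machine vertices: (163.34,31.71) → (159.36,41.31) → (149.76,45.29) → (140.16,41.31) → (136.18,31.71) → (140.16,22.11) → (149.76,18.13) → (159.36,22.11) → (163.34,31.71). Closed: final G1 returns to the first vertex.

**Shape 5** — `<path>` open polyline, stroke `#000000` → engrave (S196, F2876). Machine vertices: (33.88,142.37) → (64.85,41.44) → (85.51,134.39) → (9.43,179.29) → (91.67,168.89) → (135.90,30.88). Open path.

**Shape 6** — `<path>` line segment, stroke `#008000` → cut (S848, F1231). Machine vertices: (237.79,75.74) → (20.37,235.63). Open path.

G21
G90
G00 X54.64 Y44.55
M3 S196
G1 X44.68 Y22.90 F2876
G1 X20.95 Y20.70
G1 X7.18 Y40.15
G1 X17.14 Y61.80
G1 X40.87 Y64.00
G1 X54.64 Y44.55
M5
G00 X35.32 Y234.50
M3 S608
G1 X34.13 Y237.37 F1516
G1 X31.26 Y238.56
G1 X28.39 Y237.37
G1 X27.20 Y234.50
G1 X28.39 Y231.63
G1 X31.26 Y230.44
G1 X34.13 Y231.63
G1 X35.32 Y234.50
M5
G00 X177.68 Y32.78
M3 S196
G1 X7.40 Y186.71 F2876
G1 X192.96 Y225.86
G1 X7.19 Y169.31
M5
G00 X163.34 Y31.71
M3 S848
G1 X159.36 Y41.31 F1231
G1 X149.76 Y45.29
G1 X140.16 Y41.31
G1 X136.18 Y31.71
G1 X140.16 Y22.11
G1 X149.76 Y18.13
G1 X159.36 Y22.11
G1 X163.34 Y31.71
M5
G00 X33.88 Y142.37
M3 S196
G1 X64.85 Y41.44 F2876
G1 X85.51 Y134.39
G1 X9.43 Y179.29
G1 X91.67 Y168.89
G1 X135.90 Y30.88
M5
G00 X237.79 Y75.74
M3 S848
G1 X20.37 Y235.63 F1231
M5
G00 X0.00 Y0.00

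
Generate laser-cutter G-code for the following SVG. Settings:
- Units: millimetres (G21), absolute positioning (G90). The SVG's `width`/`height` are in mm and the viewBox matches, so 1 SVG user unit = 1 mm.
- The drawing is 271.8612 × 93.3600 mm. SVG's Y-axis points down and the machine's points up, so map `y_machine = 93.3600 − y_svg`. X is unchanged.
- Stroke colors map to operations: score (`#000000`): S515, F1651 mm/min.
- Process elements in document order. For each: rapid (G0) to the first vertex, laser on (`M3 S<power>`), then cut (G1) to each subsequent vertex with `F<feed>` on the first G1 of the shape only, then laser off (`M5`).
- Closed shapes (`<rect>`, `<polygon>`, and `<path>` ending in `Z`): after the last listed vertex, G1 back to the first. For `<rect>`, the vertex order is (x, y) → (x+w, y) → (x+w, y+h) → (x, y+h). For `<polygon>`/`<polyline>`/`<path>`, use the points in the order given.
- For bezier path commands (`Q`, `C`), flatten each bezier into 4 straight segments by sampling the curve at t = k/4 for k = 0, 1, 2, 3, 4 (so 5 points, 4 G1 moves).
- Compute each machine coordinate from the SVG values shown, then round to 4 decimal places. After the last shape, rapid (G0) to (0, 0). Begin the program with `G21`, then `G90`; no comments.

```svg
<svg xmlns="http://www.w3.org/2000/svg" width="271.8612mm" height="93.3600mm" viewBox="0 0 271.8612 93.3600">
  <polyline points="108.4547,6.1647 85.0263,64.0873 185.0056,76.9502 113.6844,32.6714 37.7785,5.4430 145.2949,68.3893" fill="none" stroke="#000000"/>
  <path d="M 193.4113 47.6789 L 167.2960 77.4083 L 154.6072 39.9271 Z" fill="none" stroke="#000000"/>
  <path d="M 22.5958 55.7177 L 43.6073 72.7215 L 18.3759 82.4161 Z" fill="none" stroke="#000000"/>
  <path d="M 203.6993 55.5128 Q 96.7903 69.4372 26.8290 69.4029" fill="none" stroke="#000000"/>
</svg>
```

1 u = 1 mm; y_m = 93.3600 − y.

[1] `<polyline>` open polyline, #000000→score S515 F1651: (108.4547,87.1953) → (85.0263,29.2727) → (185.0056,16.4098) → (113.6844,60.6886) → (37.7785,87.9170) → (145.2949,24.9707)

[2] `<path>` regular polygon, #000000→score S515 F1651: (193.4113,45.6811) → (167.2960,15.9517) → (154.6072,53.4329) → (193.4113,45.6811) (closed)

[3] `<path>` regular polygon, #000000→score S515 F1651: (22.5958,37.6423) → (43.6073,20.6385) → (18.3759,10.9439) → (22.5958,37.6423) (closed)

[4] `<path>` quadratic bezier, #000000→score S515 F1651: (203.6993,37.8472) → (152.5540,31.7574) → (106.0272,27.4125) → (64.1189,24.8124) → (26.8290,23.9571)

G21
G90
G0 X108.4547 Y87.1953
M3 S515
G1 X85.0263 Y29.2727 F1651
G1 X185.0056 Y16.4098
G1 X113.6844 Y60.6886
G1 X37.7785 Y87.9170
G1 X145.2949 Y24.9707
M5
G0 X193.4113 Y45.6811
M3 S515
G1 X167.2960 Y15.9517 F1651
G1 X154.6072 Y53.4329
G1 X193.4113 Y45.6811
M5
G0 X22.5958 Y37.6423
M3 S515
G1 X43.6073 Y20.6385 F1651
G1 X18.3759 Y10.9439
G1 X22.5958 Y37.6423
M5
G0 X203.6993 Y37.8472
M3 S515
G1 X152.5540 Y31.7574 F1651
G1 X106.0272 Y27.4125
G1 X64.1189 Y24.8124
G1 X26.8290 Y23.9571
M5
G0 X0.0000 Y0.0000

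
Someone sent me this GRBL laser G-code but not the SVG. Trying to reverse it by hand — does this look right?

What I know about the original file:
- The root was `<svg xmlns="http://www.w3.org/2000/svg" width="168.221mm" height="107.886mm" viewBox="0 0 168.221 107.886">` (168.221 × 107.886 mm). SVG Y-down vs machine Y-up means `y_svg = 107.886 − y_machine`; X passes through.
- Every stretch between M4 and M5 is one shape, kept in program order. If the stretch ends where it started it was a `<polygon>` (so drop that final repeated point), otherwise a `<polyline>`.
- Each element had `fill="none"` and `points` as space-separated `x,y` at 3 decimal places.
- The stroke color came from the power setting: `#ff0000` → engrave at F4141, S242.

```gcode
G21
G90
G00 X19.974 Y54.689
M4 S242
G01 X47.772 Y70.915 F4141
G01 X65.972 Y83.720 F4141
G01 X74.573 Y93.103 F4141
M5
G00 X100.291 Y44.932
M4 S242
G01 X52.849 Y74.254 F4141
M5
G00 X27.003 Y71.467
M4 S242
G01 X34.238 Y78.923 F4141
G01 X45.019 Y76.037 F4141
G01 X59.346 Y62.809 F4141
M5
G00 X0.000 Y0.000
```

Each laser-on run becomes one SVG element. Flip Y back into SVG space with y_svg = 107.886 − y_machine. Every run uses S242, so all elements get stroke `#ff0000` (engrave).

Run 1: The run is open, so emit a `<polyline>` with points (Y-flipped): 19.974,53.197 47.772,36.971 65.972,24.166 74.573,14.783.

Run 2: The run is open, so emit a `<polyline>` with points (Y-flipped): 100.291,62.954 52.849,33.632.

Run 3: The run is open, so emit a `<polyline>` with points (Y-flipped): 27.003,36.419 34.238,28.963 45.019,31.849 59.346,45.077.

<svg xmlns="http://www.w3.org/2000/svg" width="168.221mm" height="107.886mm" viewBox="0 0 168.221 107.886">
  <polyline points="19.974,53.197 47.772,36.971 65.972,24.166 74.573,14.783" fill="none" stroke="#ff0000"/>
  <polyline points="100.291,62.954 52.849,33.632" fill="none" stroke="#ff0000"/>
  <polyline points="27.003,36.419 34.238,28.963 45.019,31.849 59.346,45.077" fill="none" stroke="#ff0000"/>
</svg>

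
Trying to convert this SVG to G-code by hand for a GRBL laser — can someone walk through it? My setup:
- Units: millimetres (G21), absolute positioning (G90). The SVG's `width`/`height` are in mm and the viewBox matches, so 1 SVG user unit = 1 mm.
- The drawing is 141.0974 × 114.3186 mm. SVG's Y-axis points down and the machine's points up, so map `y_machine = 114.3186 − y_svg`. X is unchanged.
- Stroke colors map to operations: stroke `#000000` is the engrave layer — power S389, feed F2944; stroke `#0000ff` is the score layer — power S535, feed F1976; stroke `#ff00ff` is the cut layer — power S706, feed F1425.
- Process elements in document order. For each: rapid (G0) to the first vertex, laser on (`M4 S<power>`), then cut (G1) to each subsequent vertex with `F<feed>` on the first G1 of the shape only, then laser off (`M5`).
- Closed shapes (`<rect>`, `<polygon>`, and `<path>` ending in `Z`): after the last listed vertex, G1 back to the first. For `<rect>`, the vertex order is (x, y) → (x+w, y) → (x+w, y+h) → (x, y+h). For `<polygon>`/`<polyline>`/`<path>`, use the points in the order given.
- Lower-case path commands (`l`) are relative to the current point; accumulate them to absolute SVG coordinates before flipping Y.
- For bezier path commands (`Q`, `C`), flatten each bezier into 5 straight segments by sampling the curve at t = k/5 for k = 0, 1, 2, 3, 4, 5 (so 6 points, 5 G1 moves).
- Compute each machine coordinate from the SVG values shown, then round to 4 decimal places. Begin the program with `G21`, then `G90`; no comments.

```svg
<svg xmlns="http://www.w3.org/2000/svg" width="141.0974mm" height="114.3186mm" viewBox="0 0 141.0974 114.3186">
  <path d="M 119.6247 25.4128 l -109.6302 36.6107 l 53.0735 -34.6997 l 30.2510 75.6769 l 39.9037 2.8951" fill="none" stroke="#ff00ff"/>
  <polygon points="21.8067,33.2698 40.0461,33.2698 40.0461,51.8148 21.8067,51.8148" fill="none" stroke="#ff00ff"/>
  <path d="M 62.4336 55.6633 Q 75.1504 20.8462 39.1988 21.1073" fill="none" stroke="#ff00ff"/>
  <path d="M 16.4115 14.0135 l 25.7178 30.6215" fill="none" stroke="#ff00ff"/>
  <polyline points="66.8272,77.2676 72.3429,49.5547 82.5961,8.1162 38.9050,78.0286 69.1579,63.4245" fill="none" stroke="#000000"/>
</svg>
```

Since the viewBox matches the mm dimensions, user units are millimetres directly. The only transform is the Y-flip y_m = 114.3186 − y_svg.

Shape 1 is a open polyline drawn with `<path>`. Its stroke #ff00ff means cut at S706, F1425. After flipping Y the toolpath is (119.6247,88.9058) → (9.9945,52.2951) → (63.0680,86.9948) → (93.3190,11.3179) → (133.2227,8.4228).

Shape 2 is a rectangle drawn with `<polygon>`. Its stroke #ff00ff means cut at S706, F1425. After flipping Y the toolpath is (21.8067,81.0488) → (40.0461,81.0488) → (40.0461,62.5038) → (21.8067,62.5038) → (21.8067,81.0488), returning to the start.

Shape 3 is a quadratic bezier drawn with `<path>`. Its stroke #ff00ff means cut at S706, F1425. After flipping Y the toolpath is (62.4336,58.6553) → (65.5736,71.1790) → (64.8201,80.8965) → (60.1731,87.8077) → (51.6327,91.9126) → (39.1988,93.2113).

Shape 4 is a line segment drawn with `<path>`. Its stroke #ff00ff means cut at S706, F1425. After flipping Y the toolpath is (16.4115,100.3051) → (42.1293,69.6836).

Shape 5 is a open polyline drawn with `<polyline>`. Its stroke #000000 means engrave at S389, F2944. After flipping Y the toolpath is (66.8272,37.0510) → (72.3429,64.7639) → (82.5961,106.2024) → (38.9050,36.2900) → (69.1579,50.8941).

G21
G90
G0 X119.6247 Y88.9058
M4 S706
G1 X9.9945 Y52.2951 F1425
G1 X63.0680 Y86.9948
G1 X93.3190 Y11.3179
G1 X133.2227 Y8.4228
M5
G0 X21.8067 Y81.0488
M4 S706
G1 X40.0461 Y81.0488 F1425
G1 X40.0461 Y62.5038
G1 X21.8067 Y62.5038
G1 X21.8067 Y81.0488
M5
G0 X62.4336 Y58.6553
M4 S706
G1 X65.5736 Y71.1790 F1425
G1 X64.8201 Y80.8965
G1 X60.1731 Y87.8077
G1 X51.6327 Y91.9126
G1 X39.1988 Y93.2113
M5
G0 X16.4115 Y100.3051
M4 S706
G1 X42.1293 Y69.6836 F1425
M5
G0 X66.8272 Y37.0510
M4 S389
G1 X72.3429 Y64.7639 F2944
G1 X82.5961 Y106.2024
G1 X38.9050 Y36.2900
G1 X69.1579 Y50.8941
M5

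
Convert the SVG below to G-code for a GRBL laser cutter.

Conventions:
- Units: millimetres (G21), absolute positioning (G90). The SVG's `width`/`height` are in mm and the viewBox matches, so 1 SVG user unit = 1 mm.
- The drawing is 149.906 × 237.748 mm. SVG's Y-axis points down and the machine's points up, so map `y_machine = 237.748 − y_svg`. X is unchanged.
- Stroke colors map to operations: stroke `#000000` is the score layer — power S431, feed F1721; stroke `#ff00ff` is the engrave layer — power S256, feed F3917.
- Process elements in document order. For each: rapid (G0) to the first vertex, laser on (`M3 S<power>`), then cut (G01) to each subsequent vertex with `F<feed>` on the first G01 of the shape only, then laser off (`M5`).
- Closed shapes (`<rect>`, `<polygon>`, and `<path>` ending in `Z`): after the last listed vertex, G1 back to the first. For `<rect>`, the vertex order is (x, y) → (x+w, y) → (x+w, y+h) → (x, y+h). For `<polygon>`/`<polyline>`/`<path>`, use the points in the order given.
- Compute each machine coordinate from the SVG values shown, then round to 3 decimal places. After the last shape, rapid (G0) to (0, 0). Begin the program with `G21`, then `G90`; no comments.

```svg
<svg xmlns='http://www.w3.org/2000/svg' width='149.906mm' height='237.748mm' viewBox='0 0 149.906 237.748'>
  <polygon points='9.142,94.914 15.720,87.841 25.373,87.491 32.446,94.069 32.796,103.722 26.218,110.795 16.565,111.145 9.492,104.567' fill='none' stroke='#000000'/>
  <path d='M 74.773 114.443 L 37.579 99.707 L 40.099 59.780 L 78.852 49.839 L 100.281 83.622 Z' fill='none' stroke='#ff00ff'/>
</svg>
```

Since the viewBox matches the mm dimensions, user units are millimetres directly. The only transform is the Y-flip y_m = 237.748 − y_svg.

Shape 1 is a regular polygon drawn with `<polygon>`. Its stroke #000000 means score at S431, F1721. After flipping Y the toolpath is (9.142,142.834) → (15.720,149.907) → (25.373,150.257) → (32.446,143.679) → (32.796,134.026) → (26.218,126.953) → (16.565,126.603) → (9.492,133.181) → (9.142,142.834), returning to the start.

Shape 2 is a regular polygon drawn with `<path>`. Its stroke #ff00ff means engrave at S256, F3917. After flipping Y the toolpath is (74.773,123.305) → (37.579,138.041) → (40.099,177.968) → (78.852,187.909) → (100.281,154.126) → (74.773,123.305), returning to the start.

G21
G90
G0 X9.142 Y142.834
M3 S431
G01 X15.720 Y149.907 F1721
G01 X25.373 Y150.257
G01 X32.446 Y143.679
G01 X32.796 Y134.026
G01 X26.218 Y126.953
G01 X16.565 Y126.603
G01 X9.492 Y133.181
G01 X9.142 Y142.834
M5
G0 X74.773 Y123.305
M3 S256
G01 X37.579 Y138.041 F3917
G01 X40.099 Y177.968
G01 X78.852 Y187.909
G01 X100.281 Y154.126
G01 X74.773 Y123.305
M5
G0 X0.000 Y0.000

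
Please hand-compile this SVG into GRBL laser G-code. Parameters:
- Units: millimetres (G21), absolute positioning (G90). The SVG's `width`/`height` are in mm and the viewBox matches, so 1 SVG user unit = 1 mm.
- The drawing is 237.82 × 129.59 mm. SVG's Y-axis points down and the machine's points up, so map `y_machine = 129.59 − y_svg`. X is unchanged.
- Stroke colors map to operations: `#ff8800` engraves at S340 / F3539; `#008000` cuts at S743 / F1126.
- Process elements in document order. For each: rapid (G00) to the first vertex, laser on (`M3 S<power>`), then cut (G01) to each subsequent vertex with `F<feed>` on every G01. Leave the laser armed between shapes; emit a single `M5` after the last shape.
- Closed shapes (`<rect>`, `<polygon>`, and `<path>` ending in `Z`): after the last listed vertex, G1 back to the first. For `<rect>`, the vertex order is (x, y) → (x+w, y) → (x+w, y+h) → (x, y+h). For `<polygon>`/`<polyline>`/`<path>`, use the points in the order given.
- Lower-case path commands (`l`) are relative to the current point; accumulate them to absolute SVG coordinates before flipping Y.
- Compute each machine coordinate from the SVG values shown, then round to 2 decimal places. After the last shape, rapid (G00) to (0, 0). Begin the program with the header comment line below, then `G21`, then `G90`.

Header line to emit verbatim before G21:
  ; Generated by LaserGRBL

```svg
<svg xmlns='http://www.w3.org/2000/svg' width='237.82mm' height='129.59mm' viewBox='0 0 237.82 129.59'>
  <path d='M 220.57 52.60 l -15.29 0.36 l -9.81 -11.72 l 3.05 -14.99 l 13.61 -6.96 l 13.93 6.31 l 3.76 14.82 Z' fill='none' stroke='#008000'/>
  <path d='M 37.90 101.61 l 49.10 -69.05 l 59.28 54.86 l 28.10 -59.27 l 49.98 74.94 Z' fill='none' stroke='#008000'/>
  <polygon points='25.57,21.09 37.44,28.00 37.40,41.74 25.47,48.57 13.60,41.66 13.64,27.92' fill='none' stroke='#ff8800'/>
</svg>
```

; Generated by LaserGRBL
G21
G90
G00 X220.57 Y76.99
M3 S743
G01 X205.28 Y76.63 F1126
G01 X195.47 Y88.35 F1126
G01 X198.52 Y103.34 F1126
G01 X212.13 Y110.30 F1126
G01 X226.06 Y103.99 F1126
G01 X229.82 Y89.17 F1126
G01 X220.57 Y76.99 F1126
G00 X37.90 Y27.98
M3 S743
G01 X87.00 Y97.03 F1126
G01 X146.28 Y42.17 F1126
G01 X174.38 Y101.44 F1126
G01 X224.36 Y26.50 F1126
G01 X37.90 Y27.98 F1126
G00 X25.57 Y108.50
M3 S340
G01 X37.44 Y101.59 F3539
G01 X37.40 Y87.85 F3539
G01 X25.47 Y81.02 F3539
G01 X13.60 Y87.93 F3539
G01 X13.64 Y101.67 F3539
G01 X25.57 Y108.50 F3539
M5
G00 X0.00 Y0.00

viewBox `0 0 237.82 129.59` with mm width/height → 1 unit = 1 mm. Flip: y_m = 129.59 − y_svg.

**Shape 1** — `<path>` regular polygon, stroke `#008000` → cut (S743, F1126). Machine vertices: (220.57,76.99) → (205.28,76.63) → (195.47,88.35) → (198.52,103.34) → (212.13,110.30) → (226.06,103.99) → (229.82,89.17) → (220.57,76.99). Closed: final G1 returns to the first vertex.

**Shape 2** — `<path>` closed polygon, stroke `#008000` → cut (S743, F1126). Machine vertices: (37.90,27.98) → (87.00,97.03) → (146.28,42.17) → (174.38,101.44) → (224.36,26.50) → (37.90,27.98). Closed: final G1 returns to the first vertex.

**Shape 3** — `<polygon>` regular polygon, stroke `#ff8800` → engrave (S340, F3539). Machine vertices: (25.57,108.50) → (37.44,101.59) → (37.40,87.85) → (25.47,81.02) → (13.60,87.93) → (13.64,101.67) → (25.57,108.50). Closed: final G1 returns to the first vertex.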